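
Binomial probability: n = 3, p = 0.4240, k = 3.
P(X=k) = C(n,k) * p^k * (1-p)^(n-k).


C(3,3) = 1
p^3 = 0.076225
(1-p)^0 = 1.000000
P = 1 * 0.076225 * 1.000000 = 0.0762

P(X=3) = 0.0762


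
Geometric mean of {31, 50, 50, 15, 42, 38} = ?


Product = 31 × 50 × 50 × 15 × 42 × 38 = 1855350000
GM = 1855350000^(1/6) = 35.0540

GM = 35.0540


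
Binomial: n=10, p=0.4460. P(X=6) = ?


C(10,6) = 210
p^6 = 0.007871
(1-p)^4 = 0.094197
P = 210 * 0.007871 * 0.094197 = 0.1557

P(X=6) = 0.1557


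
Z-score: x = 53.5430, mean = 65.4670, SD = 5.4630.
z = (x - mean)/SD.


z = (53.5430 - 65.4670)/5.4630
= -11.9240/5.4630
= -2.1827

z = -2.1827


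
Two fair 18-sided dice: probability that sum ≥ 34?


Total outcomes = 18×18 = 324
Favorable (sum ≥ 34): 6
P = 6/324 = 0.0185

P = 0.0185


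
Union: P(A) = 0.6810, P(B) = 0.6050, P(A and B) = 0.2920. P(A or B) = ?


P(A∪B) = 0.6810 + 0.6050 - 0.2920
= 1.2860 - 0.2920
= 0.9940

P(A∪B) = 0.9940


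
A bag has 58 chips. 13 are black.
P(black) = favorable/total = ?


P = 13/58 = 0.2241

P = 0.2241


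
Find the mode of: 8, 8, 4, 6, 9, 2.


Frequencies: 2:1, 4:1, 6:1, 8:2, 9:1
Max frequency = 2
Mode = 8

Mode = 8


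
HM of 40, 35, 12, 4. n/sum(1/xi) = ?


Sum of reciprocals = 1/40 + 1/35 + 1/12 + 1/4 = 0.386905
HM = 4/0.386905 = 10.3385

HM = 10.3385


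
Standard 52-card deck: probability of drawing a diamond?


13 diamonds in 52 cards
P = 13/52 = 0.2500

P = 0.2500


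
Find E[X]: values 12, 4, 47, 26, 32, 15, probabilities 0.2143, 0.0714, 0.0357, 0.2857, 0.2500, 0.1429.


E[X] = 12*0.2143 + 4*0.0714 + 47*0.0357 + 26*0.2857 + 32*0.2500 + 15*0.1429
= 2.5716 + 0.2856 + 1.6779 + 7.4282 + 8.0000 + 2.1435
= 22.1068

E[X] = 22.1068


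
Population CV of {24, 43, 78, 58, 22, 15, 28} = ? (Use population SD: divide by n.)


Mean = 38.2857
SD = 21.0626
CV = (21.0626/38.2857)*100 = 55.0142%

CV = 55.0142%


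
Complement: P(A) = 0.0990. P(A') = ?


P(not A) = 1 - 0.0990 = 0.9010

P(not A) = 0.9010


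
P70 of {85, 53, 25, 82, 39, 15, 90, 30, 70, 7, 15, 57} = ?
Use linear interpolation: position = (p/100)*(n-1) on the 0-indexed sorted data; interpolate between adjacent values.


Sorted: 7, 15, 15, 25, 30, 39, 53, 57, 70, 82, 85, 90
n = 12
Index = 70/100 * 11 = 7.7000
Lower = data[7] = 57, Upper = data[8] = 70
P70 = 57 + 0.7000*(13) = 66.1000

P70 = 66.1000


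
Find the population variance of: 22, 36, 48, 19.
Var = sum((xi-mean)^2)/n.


Mean = 31.2500
Squared deviations: 85.5625, 22.5625, 280.5625, 150.0625
Sum = 538.7500
Variance = 538.7500/4 = 134.6875

Variance = 134.6875


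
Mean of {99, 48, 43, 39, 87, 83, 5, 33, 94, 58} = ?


Sum = 99 + 48 + 43 + 39 + 87 + 83 + 5 + 33 + 94 + 58 = 589
n = 10
Mean = 589/10 = 58.9000

Mean = 58.9000


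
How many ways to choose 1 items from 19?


C(19,1) = 19!/(1! × 18!)
= 121645100408832000/(1 × 6402373705728000)
= 19

C(19,1) = 19


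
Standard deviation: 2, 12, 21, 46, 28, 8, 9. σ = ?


Mean = 18.0000
Variance = 195.1429
SD = sqrt(195.1429) = 13.9694

SD = 13.9694


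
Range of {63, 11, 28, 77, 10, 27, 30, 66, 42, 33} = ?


Max = 77, Min = 10
Range = 77 - 10 = 67

Range = 67


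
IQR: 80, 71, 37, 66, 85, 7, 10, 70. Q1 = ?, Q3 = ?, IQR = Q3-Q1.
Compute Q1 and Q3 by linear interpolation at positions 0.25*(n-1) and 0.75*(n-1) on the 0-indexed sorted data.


Sorted: 7, 10, 37, 66, 70, 71, 80, 85
Q1 (25th %ile) = 30.2500
Q3 (75th %ile) = 73.2500
IQR = 73.2500 - 30.2500 = 43.0000

IQR = 43.0000


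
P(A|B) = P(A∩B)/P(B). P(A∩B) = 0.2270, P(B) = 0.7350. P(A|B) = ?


P(A|B) = 0.2270/0.7350 = 0.3088

P(A|B) = 0.3088


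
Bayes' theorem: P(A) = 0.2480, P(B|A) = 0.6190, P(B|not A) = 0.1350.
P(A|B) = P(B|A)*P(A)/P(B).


P(B) = P(B|A)*P(A) + P(B|A')*P(A')
= 0.6190*0.2480 + 0.1350*0.7520
= 0.153512 + 0.101520 = 0.255032
P(A|B) = 0.153512/0.255032 = 0.6019

P(A|B) = 0.6019


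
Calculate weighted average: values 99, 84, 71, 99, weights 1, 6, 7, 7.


Numerator = 99*1 + 84*6 + 71*7 + 99*7 = 1793
Denominator = 1 + 6 + 7 + 7 = 21
WM = 1793/21 = 85.3810

WM = 85.3810


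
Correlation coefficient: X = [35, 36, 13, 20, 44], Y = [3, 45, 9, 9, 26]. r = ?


Mean X = 29.6000, Mean Y = 18.4000
SD X = 11.359577, SD Y = 15.357083
Cov = 88.560000
r = 88.560000/(11.359577*15.357083) = 0.5077

r = 0.5077


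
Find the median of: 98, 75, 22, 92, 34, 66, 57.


Sorted: 22, 34, 57, 66, 75, 92, 98
n = 7 (odd)
Middle value = 66

Median = 66


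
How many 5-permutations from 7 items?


P(7,5) = 7!/2!
= 5040/2
= 2520

P(7,5) = 2520


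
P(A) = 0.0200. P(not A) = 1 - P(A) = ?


P(not A) = 1 - 0.0200 = 0.9800

P(not A) = 0.9800


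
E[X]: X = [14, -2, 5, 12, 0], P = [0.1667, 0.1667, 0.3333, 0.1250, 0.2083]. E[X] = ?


E[X] = 14*0.1667 - 2*0.1667 + 5*0.3333 + 12*0.1250 + 0*0.2083
= 2.3338 - 0.3334 + 1.6665 + 1.5000 + 0
= 5.1669

E[X] = 5.1669


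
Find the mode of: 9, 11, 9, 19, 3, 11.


Frequencies: 3:1, 9:2, 11:2, 19:1
Max frequency = 2
Mode = 9, 11

Mode = 9, 11


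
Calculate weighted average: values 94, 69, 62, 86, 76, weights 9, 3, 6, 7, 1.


Numerator = 94*9 + 69*3 + 62*6 + 86*7 + 76*1 = 2103
Denominator = 9 + 3 + 6 + 7 + 1 = 26
WM = 2103/26 = 80.8846

WM = 80.8846


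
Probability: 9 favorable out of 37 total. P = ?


P = 9/37 = 0.2432

P = 0.2432


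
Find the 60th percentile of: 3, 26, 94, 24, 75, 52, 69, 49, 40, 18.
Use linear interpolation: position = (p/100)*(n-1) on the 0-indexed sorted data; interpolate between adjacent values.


Sorted: 3, 18, 24, 26, 40, 49, 52, 69, 75, 94
n = 10
Index = 60/100 * 9 = 5.4000
Lower = data[5] = 49, Upper = data[6] = 52
P60 = 49 + 0.4000*(3) = 50.2000

P60 = 50.2000


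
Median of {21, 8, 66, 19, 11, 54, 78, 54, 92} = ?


Sorted: 8, 11, 19, 21, 54, 54, 66, 78, 92
n = 9 (odd)
Middle value = 54

Median = 54


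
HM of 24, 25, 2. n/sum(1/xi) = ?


Sum of reciprocals = 1/24 + 1/25 + 1/2 = 0.581667
HM = 3/0.581667 = 5.1576

HM = 5.1576


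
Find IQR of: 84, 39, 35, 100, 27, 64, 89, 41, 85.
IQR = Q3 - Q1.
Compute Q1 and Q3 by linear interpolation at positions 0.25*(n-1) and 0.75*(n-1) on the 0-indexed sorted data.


Sorted: 27, 35, 39, 41, 64, 84, 85, 89, 100
Q1 (25th %ile) = 39.0000
Q3 (75th %ile) = 85.0000
IQR = 85.0000 - 39.0000 = 46.0000

IQR = 46.0000


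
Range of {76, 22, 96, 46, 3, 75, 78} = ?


Max = 96, Min = 3
Range = 96 - 3 = 93

Range = 93


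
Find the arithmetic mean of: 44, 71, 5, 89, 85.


Sum = 44 + 71 + 5 + 89 + 85 = 294
n = 5
Mean = 294/5 = 58.8000

Mean = 58.8000


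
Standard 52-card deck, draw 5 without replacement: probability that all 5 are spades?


P(all spades) = (13/52) × (12/51) × (11/50) × (10/49) × (9/48)
= 0.0005

P = 0.0005


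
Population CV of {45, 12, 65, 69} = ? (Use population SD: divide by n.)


Mean = 47.7500
SD = 22.5541
CV = (22.5541/47.7500)*100 = 47.2337%

CV = 47.2337%


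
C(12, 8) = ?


C(12,8) = 12!/(8! × 4!)
= 479001600/(40320 × 24)
= 495

C(12,8) = 495


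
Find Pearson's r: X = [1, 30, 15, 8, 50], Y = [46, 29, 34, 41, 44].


Mean X = 20.8000, Mean Y = 38.8000
SD X = 17.474553, SD Y = 6.368673
Cov = -16.240000
r = -16.240000/(17.474553*6.368673) = -0.1459

r = -0.1459


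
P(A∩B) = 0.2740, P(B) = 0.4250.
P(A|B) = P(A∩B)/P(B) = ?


P(A|B) = 0.2740/0.4250 = 0.6447

P(A|B) = 0.6447


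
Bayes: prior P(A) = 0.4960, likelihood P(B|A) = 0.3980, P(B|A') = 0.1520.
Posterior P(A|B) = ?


P(B) = P(B|A)*P(A) + P(B|A')*P(A')
= 0.3980*0.4960 + 0.1520*0.5040
= 0.197408 + 0.076608 = 0.274016
P(A|B) = 0.197408/0.274016 = 0.7204

P(A|B) = 0.7204


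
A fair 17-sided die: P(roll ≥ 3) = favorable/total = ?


Favorable outcomes (roll ≥ 3): 15
Total outcomes = 17
P = 15/17 = 0.8824

P = 0.8824


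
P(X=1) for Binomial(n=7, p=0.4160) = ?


C(7,1) = 7
p^1 = 0.416000
(1-p)^6 = 0.039671
P = 7 * 0.416000 * 0.039671 = 0.1155

P(X=1) = 0.1155


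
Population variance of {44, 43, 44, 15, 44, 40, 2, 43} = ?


Mean = 34.3750
Squared deviations: 92.6406, 74.3906, 92.6406, 375.3906, 92.6406, 31.6406, 1048.1406, 74.3906
Sum = 1881.8750
Variance = 1881.8750/8 = 235.2344

Variance = 235.2344


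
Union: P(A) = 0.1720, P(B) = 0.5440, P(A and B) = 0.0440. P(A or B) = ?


P(A∪B) = 0.1720 + 0.5440 - 0.0440
= 0.7160 - 0.0440
= 0.6720

P(A∪B) = 0.6720


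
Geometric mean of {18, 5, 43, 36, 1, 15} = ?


Product = 18 × 5 × 43 × 36 × 1 × 15 = 2089800
GM = 2089800^(1/6) = 11.3071

GM = 11.3071


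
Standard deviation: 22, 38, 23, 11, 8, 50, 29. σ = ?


Mean = 25.8571
Variance = 186.1224
SD = sqrt(186.1224) = 13.6427

SD = 13.6427


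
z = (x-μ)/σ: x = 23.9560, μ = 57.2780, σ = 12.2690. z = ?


z = (23.9560 - 57.2780)/12.2690
= -33.3220/12.2690
= -2.7160

z = -2.7160


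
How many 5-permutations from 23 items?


P(23,5) = 23!/18!
= 25852016738884976640000/6402373705728000
= 4037880

P(23,5) = 4037880


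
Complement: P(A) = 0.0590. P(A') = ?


P(not A) = 1 - 0.0590 = 0.9410

P(not A) = 0.9410


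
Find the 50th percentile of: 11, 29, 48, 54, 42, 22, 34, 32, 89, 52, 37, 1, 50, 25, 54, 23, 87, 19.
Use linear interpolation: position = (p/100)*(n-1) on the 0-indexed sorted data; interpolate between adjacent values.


Sorted: 1, 11, 19, 22, 23, 25, 29, 32, 34, 37, 42, 48, 50, 52, 54, 54, 87, 89
n = 18
Index = 50/100 * 17 = 8.5000
Lower = data[8] = 34, Upper = data[9] = 37
P50 = 34 + 0.5000*(3) = 35.5000

P50 = 35.5000


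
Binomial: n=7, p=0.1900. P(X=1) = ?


C(7,1) = 7
p^1 = 0.190000
(1-p)^6 = 0.282430
P = 7 * 0.190000 * 0.282430 = 0.3756

P(X=1) = 0.3756


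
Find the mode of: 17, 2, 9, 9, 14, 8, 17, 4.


Frequencies: 2:1, 4:1, 8:1, 9:2, 14:1, 17:2
Max frequency = 2
Mode = 9, 17

Mode = 9, 17


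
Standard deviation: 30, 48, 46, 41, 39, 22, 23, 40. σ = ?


Mean = 36.1250
Variance = 86.8594
SD = sqrt(86.8594) = 9.3198

SD = 9.3198


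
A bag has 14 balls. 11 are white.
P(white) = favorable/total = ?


P = 11/14 = 0.7857

P = 0.7857


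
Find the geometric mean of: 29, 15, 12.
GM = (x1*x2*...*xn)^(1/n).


Product = 29 × 15 × 12 = 5220
GM = 5220^(1/3) = 17.3470

GM = 17.3470


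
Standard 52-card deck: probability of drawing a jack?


4 jacks in 52 cards
P = 4/52 = 0.0769

P = 0.0769


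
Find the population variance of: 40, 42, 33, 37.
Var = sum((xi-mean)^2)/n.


Mean = 38.0000
Squared deviations: 4.0000, 16.0000, 25.0000, 1.0000
Sum = 46.0000
Variance = 46.0000/4 = 11.5000

Variance = 11.5000


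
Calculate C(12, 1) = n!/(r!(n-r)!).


C(12,1) = 12!/(1! × 11!)
= 479001600/(1 × 39916800)
= 12

C(12,1) = 12


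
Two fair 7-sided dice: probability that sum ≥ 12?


Total outcomes = 7×7 = 49
Favorable (sum ≥ 12): 6
P = 6/49 = 0.1224

P = 0.1224


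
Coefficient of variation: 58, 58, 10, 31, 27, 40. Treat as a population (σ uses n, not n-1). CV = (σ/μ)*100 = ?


Mean = 37.3333
SD = 17.1043
CV = (17.1043/37.3333)*100 = 45.8150%

CV = 45.8150%


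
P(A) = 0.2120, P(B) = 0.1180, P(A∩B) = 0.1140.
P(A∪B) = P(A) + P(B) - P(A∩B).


P(A∪B) = 0.2120 + 0.1180 - 0.1140
= 0.3300 - 0.1140
= 0.2160

P(A∪B) = 0.2160


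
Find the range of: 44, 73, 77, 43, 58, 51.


Max = 77, Min = 43
Range = 77 - 43 = 34

Range = 34


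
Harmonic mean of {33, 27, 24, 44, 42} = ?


Sum of reciprocals = 1/33 + 1/27 + 1/24 + 1/44 + 1/42 = 0.155544
HM = 5/0.155544 = 32.1453

HM = 32.1453


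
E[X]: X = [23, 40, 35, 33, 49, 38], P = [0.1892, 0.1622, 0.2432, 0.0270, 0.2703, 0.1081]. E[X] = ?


E[X] = 23*0.1892 + 40*0.1622 + 35*0.2432 + 33*0.0270 + 49*0.2703 + 38*0.1081
= 4.3516 + 6.4880 + 8.5120 + 0.8910 + 13.2447 + 4.1078
= 37.5951

E[X] = 37.5951


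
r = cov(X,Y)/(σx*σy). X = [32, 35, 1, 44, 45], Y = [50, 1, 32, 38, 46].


Mean X = 31.4000, Mean Y = 33.4000
SD X = 16.007498, SD Y = 17.362028
Cov = 33.040000
r = 33.040000/(16.007498*17.362028) = 0.1189

r = 0.1189


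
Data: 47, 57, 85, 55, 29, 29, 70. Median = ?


Sorted: 29, 29, 47, 55, 57, 70, 85
n = 7 (odd)
Middle value = 55

Median = 55


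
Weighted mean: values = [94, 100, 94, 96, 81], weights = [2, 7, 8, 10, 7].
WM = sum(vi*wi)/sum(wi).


Numerator = 94*2 + 100*7 + 94*8 + 96*10 + 81*7 = 3167
Denominator = 2 + 7 + 8 + 10 + 7 = 34
WM = 3167/34 = 93.1471

WM = 93.1471


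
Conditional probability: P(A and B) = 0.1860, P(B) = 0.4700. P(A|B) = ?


P(A|B) = 0.1860/0.4700 = 0.3957

P(A|B) = 0.3957


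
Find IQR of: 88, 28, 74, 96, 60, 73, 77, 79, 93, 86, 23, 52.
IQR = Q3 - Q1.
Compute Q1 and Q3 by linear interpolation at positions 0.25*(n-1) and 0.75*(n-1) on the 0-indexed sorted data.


Sorted: 23, 28, 52, 60, 73, 74, 77, 79, 86, 88, 93, 96
Q1 (25th %ile) = 58.0000
Q3 (75th %ile) = 86.5000
IQR = 86.5000 - 58.0000 = 28.5000

IQR = 28.5000


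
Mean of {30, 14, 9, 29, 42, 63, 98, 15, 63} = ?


Sum = 30 + 14 + 9 + 29 + 42 + 63 + 98 + 15 + 63 = 363
n = 9
Mean = 363/9 = 40.3333

Mean = 40.3333


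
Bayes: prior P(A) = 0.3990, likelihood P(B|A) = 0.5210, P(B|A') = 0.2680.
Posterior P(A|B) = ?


P(B) = P(B|A)*P(A) + P(B|A')*P(A')
= 0.5210*0.3990 + 0.2680*0.6010
= 0.207879 + 0.161068 = 0.368947
P(A|B) = 0.207879/0.368947 = 0.5634

P(A|B) = 0.5634


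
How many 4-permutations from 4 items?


P(4,4) = 4!/0!
= 24/1
= 24

P(4,4) = 24


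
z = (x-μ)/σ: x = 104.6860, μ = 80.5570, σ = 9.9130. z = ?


z = (104.6860 - 80.5570)/9.9130
= 24.1290/9.9130
= 2.4341

z = 2.4341


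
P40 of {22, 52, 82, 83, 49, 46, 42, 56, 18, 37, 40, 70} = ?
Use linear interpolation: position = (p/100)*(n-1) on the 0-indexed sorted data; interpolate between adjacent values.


Sorted: 18, 22, 37, 40, 42, 46, 49, 52, 56, 70, 82, 83
n = 12
Index = 40/100 * 11 = 4.4000
Lower = data[4] = 42, Upper = data[5] = 46
P40 = 42 + 0.4000*(4) = 43.6000

P40 = 43.6000


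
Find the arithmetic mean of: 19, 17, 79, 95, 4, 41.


Sum = 19 + 17 + 79 + 95 + 4 + 41 = 255
n = 6
Mean = 255/6 = 42.5000

Mean = 42.5000


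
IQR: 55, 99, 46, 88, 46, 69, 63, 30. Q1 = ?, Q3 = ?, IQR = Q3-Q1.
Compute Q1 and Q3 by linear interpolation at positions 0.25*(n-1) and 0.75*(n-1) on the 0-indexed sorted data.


Sorted: 30, 46, 46, 55, 63, 69, 88, 99
Q1 (25th %ile) = 46.0000
Q3 (75th %ile) = 73.7500
IQR = 73.7500 - 46.0000 = 27.7500

IQR = 27.7500


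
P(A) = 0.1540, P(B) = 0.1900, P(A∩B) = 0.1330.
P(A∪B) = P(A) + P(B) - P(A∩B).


P(A∪B) = 0.1540 + 0.1900 - 0.1330
= 0.3440 - 0.1330
= 0.2110

P(A∪B) = 0.2110


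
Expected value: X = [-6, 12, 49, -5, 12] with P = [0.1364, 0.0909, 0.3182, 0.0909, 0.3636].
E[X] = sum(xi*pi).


E[X] = -6*0.1364 + 12*0.0909 + 49*0.3182 - 5*0.0909 + 12*0.3636
= -0.8184 + 1.0908 + 15.5918 - 0.4545 + 4.3632
= 19.7729

E[X] = 19.7729


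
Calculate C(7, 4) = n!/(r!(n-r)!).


C(7,4) = 7!/(4! × 3!)
= 5040/(24 × 6)
= 35

C(7,4) = 35


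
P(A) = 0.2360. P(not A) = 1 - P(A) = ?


P(not A) = 1 - 0.2360 = 0.7640

P(not A) = 0.7640


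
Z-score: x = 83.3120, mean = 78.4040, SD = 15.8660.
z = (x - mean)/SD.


z = (83.3120 - 78.4040)/15.8660
= 4.9080/15.8660
= 0.3093

z = 0.3093


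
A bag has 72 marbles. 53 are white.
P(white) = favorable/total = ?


P = 53/72 = 0.7361

P = 0.7361


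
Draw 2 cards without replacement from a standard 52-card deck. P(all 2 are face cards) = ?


P(all face cards) = (12/52) × (11/51)
= 0.0498

P = 0.0498


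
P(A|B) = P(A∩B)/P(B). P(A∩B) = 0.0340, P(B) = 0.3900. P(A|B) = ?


P(A|B) = 0.0340/0.3900 = 0.0872

P(A|B) = 0.0872


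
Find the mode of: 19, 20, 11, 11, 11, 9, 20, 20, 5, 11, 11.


Frequencies: 5:1, 9:1, 11:5, 19:1, 20:3
Max frequency = 5
Mode = 11

Mode = 11


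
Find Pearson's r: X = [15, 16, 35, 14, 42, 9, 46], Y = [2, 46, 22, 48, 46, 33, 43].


Mean X = 25.2857, Mean Y = 34.2857
SD X = 14.078497, SD Y = 15.736348
Cov = 49.489796
r = 49.489796/(14.078497*15.736348) = 0.2234

r = 0.2234


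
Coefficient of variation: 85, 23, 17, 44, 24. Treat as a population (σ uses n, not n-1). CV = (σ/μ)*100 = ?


Mean = 38.6000
SD = 24.9207
CV = (24.9207/38.6000)*100 = 64.5613%

CV = 64.5613%


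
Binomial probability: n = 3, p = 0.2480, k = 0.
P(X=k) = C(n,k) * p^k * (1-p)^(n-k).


C(3,0) = 1
p^0 = 1.000000
(1-p)^3 = 0.425259
P = 1 * 1.000000 * 0.425259 = 0.4253

P(X=0) = 0.4253


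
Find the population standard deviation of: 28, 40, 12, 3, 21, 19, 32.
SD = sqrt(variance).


Mean = 22.1429
Variance = 132.9796
SD = sqrt(132.9796) = 11.5317

SD = 11.5317


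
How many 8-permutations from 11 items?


P(11,8) = 11!/3!
= 39916800/6
= 6652800

P(11,8) = 6652800


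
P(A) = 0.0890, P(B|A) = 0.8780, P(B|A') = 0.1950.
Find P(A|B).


P(B) = P(B|A)*P(A) + P(B|A')*P(A')
= 0.8780*0.0890 + 0.1950*0.9110
= 0.078142 + 0.177645 = 0.255787
P(A|B) = 0.078142/0.255787 = 0.3055

P(A|B) = 0.3055


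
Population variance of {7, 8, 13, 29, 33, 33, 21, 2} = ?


Mean = 18.2500
Squared deviations: 126.5625, 105.0625, 27.5625, 115.5625, 217.5625, 217.5625, 7.5625, 264.0625
Sum = 1081.5000
Variance = 1081.5000/8 = 135.1875

Variance = 135.1875


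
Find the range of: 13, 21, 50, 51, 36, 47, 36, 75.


Max = 75, Min = 13
Range = 75 - 13 = 62

Range = 62


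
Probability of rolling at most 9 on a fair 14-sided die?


Favorable outcomes (roll ≤ 9): 9
Total outcomes = 14
P = 9/14 = 0.6429

P = 0.6429


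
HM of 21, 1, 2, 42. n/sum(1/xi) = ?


Sum of reciprocals = 1/21 + 1/1 + 1/2 + 1/42 = 1.571429
HM = 4/1.571429 = 2.5455

HM = 2.5455


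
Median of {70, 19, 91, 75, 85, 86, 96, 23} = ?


Sorted: 19, 23, 70, 75, 85, 86, 91, 96
n = 8 (even)
Middle values: 75 and 85
Median = (75+85)/2 = 80.0000

Median = 80.0000


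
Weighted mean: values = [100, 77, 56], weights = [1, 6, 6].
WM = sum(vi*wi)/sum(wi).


Numerator = 100*1 + 77*6 + 56*6 = 898
Denominator = 1 + 6 + 6 = 13
WM = 898/13 = 69.0769

WM = 69.0769


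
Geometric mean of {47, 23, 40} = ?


Product = 47 × 23 × 40 = 43240
GM = 43240^(1/3) = 35.0990

GM = 35.0990


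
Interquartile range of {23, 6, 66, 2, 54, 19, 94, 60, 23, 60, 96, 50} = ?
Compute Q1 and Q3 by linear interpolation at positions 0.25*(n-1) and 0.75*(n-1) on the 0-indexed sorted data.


Sorted: 2, 6, 19, 23, 23, 50, 54, 60, 60, 66, 94, 96
Q1 (25th %ile) = 22.0000
Q3 (75th %ile) = 61.5000
IQR = 61.5000 - 22.0000 = 39.5000

IQR = 39.5000


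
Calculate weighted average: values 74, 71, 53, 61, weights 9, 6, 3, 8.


Numerator = 74*9 + 71*6 + 53*3 + 61*8 = 1739
Denominator = 9 + 6 + 3 + 8 = 26
WM = 1739/26 = 66.8846

WM = 66.8846


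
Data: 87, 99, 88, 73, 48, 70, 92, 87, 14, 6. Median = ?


Sorted: 6, 14, 48, 70, 73, 87, 87, 88, 92, 99
n = 10 (even)
Middle values: 73 and 87
Median = (73+87)/2 = 80.0000

Median = 80.0000


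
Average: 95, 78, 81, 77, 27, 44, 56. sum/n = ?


Sum = 95 + 78 + 81 + 77 + 27 + 44 + 56 = 458
n = 7
Mean = 458/7 = 65.4286

Mean = 65.4286


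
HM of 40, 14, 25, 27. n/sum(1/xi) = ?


Sum of reciprocals = 1/40 + 1/14 + 1/25 + 1/27 = 0.173466
HM = 4/0.173466 = 23.0593

HM = 23.0593


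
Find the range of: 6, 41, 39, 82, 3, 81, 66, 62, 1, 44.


Max = 82, Min = 1
Range = 82 - 1 = 81

Range = 81


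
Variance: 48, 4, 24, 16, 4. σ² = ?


Mean = 19.2000
Squared deviations: 829.4400, 231.0400, 23.0400, 10.2400, 231.0400
Sum = 1324.8000
Variance = 1324.8000/5 = 264.9600

Variance = 264.9600


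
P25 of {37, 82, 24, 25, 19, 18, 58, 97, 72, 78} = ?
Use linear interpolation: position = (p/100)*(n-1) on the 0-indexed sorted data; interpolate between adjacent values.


Sorted: 18, 19, 24, 25, 37, 58, 72, 78, 82, 97
n = 10
Index = 25/100 * 9 = 2.2500
Lower = data[2] = 24, Upper = data[3] = 25
P25 = 24 + 0.2500*(1) = 24.2500

P25 = 24.2500


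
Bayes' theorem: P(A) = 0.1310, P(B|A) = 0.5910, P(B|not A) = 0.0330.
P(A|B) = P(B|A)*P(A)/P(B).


P(B) = P(B|A)*P(A) + P(B|A')*P(A')
= 0.5910*0.1310 + 0.0330*0.8690
= 0.077421 + 0.028677 = 0.106098
P(A|B) = 0.077421/0.106098 = 0.7297

P(A|B) = 0.7297


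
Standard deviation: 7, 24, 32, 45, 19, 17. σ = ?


Mean = 24.0000
Variance = 144.6667
SD = sqrt(144.6667) = 12.0277

SD = 12.0277


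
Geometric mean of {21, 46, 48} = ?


Product = 21 × 46 × 48 = 46368
GM = 46368^(1/3) = 35.9258

GM = 35.9258


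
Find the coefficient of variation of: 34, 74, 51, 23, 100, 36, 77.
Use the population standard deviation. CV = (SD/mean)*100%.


Mean = 56.4286
SD = 25.9056
CV = (25.9056/56.4286)*100 = 45.9087%

CV = 45.9087%


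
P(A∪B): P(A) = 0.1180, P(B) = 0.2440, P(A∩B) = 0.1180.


P(A∪B) = 0.1180 + 0.2440 - 0.1180
= 0.3620 - 0.1180
= 0.2440

P(A∪B) = 0.2440


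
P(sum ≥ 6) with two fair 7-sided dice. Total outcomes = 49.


Total outcomes = 7×7 = 49
Favorable (sum ≥ 6): 39
P = 39/49 = 0.7959

P = 0.7959


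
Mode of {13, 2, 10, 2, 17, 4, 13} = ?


Frequencies: 2:2, 4:1, 10:1, 13:2, 17:1
Max frequency = 2
Mode = 2, 13

Mode = 2, 13


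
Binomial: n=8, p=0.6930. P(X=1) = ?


C(8,1) = 8
p^1 = 0.693000
(1-p)^7 = 0.000257
P = 8 * 0.693000 * 0.000257 = 0.0014

P(X=1) = 0.0014


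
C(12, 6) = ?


C(12,6) = 12!/(6! × 6!)
= 479001600/(720 × 720)
= 924

C(12,6) = 924


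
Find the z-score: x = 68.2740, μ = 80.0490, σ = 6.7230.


z = (68.2740 - 80.0490)/6.7230
= -11.7750/6.7230
= -1.7515

z = -1.7515


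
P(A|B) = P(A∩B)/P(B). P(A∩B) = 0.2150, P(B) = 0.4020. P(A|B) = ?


P(A|B) = 0.2150/0.4020 = 0.5348

P(A|B) = 0.5348


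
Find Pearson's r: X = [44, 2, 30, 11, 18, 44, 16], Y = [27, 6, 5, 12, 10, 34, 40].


Mean X = 23.5714, Mean Y = 19.1429
SD X = 15.060423, SD Y = 13.227985
Cov = 91.346939
r = 91.346939/(15.060423*13.227985) = 0.4585

r = 0.4585


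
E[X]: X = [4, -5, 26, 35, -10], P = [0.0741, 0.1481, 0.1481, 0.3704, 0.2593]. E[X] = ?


E[X] = 4*0.0741 - 5*0.1481 + 26*0.1481 + 35*0.3704 - 10*0.2593
= 0.2964 - 0.7405 + 3.8506 + 12.9640 - 2.5930
= 13.7775

E[X] = 13.7775


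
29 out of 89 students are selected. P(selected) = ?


P = 29/89 = 0.3258

P = 0.3258


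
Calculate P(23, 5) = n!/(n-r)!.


P(23,5) = 23!/18!
= 25852016738884976640000/6402373705728000
= 4037880

P(23,5) = 4037880


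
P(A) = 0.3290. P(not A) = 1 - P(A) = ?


P(not A) = 1 - 0.3290 = 0.6710

P(not A) = 0.6710


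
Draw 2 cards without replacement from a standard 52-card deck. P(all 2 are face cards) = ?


P(all face cards) = (12/52) × (11/51)
= 0.0498

P = 0.0498


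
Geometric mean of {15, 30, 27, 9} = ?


Product = 15 × 30 × 27 × 9 = 109350
GM = 109350^(1/4) = 18.1846

GM = 18.1846


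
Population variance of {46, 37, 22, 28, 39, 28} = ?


Mean = 33.3333
Squared deviations: 160.4444, 13.4444, 128.4444, 28.4444, 32.1111, 28.4444
Sum = 391.3333
Variance = 391.3333/6 = 65.2222

Variance = 65.2222


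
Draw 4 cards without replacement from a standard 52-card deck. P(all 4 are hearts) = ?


P(all hearts) = (13/52) × (12/51) × (11/50) × (10/49)
= 0.0026

P = 0.0026


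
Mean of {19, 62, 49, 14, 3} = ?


Sum = 19 + 62 + 49 + 14 + 3 = 147
n = 5
Mean = 147/5 = 29.4000

Mean = 29.4000


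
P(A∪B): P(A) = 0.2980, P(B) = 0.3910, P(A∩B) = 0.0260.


P(A∪B) = 0.2980 + 0.3910 - 0.0260
= 0.6890 - 0.0260
= 0.6630

P(A∪B) = 0.6630


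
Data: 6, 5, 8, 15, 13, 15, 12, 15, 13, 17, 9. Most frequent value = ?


Frequencies: 5:1, 6:1, 8:1, 9:1, 12:1, 13:2, 15:3, 17:1
Max frequency = 3
Mode = 15

Mode = 15


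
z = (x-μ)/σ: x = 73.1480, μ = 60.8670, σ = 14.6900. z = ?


z = (73.1480 - 60.8670)/14.6900
= 12.2810/14.6900
= 0.8360

z = 0.8360


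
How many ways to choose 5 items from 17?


C(17,5) = 17!/(5! × 12!)
= 355687428096000/(120 × 479001600)
= 6188

C(17,5) = 6188


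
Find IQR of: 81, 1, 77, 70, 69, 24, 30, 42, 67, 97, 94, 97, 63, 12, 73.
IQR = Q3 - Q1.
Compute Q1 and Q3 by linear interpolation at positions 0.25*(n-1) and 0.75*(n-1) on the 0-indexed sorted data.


Sorted: 1, 12, 24, 30, 42, 63, 67, 69, 70, 73, 77, 81, 94, 97, 97
Q1 (25th %ile) = 36.0000
Q3 (75th %ile) = 79.0000
IQR = 79.0000 - 36.0000 = 43.0000

IQR = 43.0000


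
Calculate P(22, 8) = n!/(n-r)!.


P(22,8) = 22!/14!
= 1124000727777607680000/87178291200
= 12893126400

P(22,8) = 12893126400


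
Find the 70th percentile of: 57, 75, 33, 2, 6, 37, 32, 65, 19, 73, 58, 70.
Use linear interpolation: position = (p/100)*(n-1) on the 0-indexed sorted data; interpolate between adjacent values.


Sorted: 2, 6, 19, 32, 33, 37, 57, 58, 65, 70, 73, 75
n = 12
Index = 70/100 * 11 = 7.7000
Lower = data[7] = 58, Upper = data[8] = 65
P70 = 58 + 0.7000*(7) = 62.9000

P70 = 62.9000


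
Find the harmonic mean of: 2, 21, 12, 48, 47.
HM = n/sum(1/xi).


Sum of reciprocals = 1/2 + 1/21 + 1/12 + 1/48 + 1/47 = 0.673062
HM = 5/0.673062 = 7.4287

HM = 7.4287


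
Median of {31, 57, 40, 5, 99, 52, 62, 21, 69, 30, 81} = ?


Sorted: 5, 21, 30, 31, 40, 52, 57, 62, 69, 81, 99
n = 11 (odd)
Middle value = 52

Median = 52


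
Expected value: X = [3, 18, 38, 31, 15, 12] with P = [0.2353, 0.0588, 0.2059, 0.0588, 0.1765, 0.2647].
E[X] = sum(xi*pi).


E[X] = 3*0.2353 + 18*0.0588 + 38*0.2059 + 31*0.0588 + 15*0.1765 + 12*0.2647
= 0.7059 + 1.0584 + 7.8242 + 1.8228 + 2.6475 + 3.1764
= 17.2352

E[X] = 17.2352


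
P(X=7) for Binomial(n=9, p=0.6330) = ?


C(9,7) = 36
p^7 = 0.040722
(1-p)^2 = 0.134689
P = 36 * 0.040722 * 0.134689 = 0.1975

P(X=7) = 0.1975


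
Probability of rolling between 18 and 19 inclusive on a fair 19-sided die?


Favorable outcomes (18 ≤ roll ≤ 19): 2
Total outcomes = 19
P = 2/19 = 0.1053

P = 0.1053


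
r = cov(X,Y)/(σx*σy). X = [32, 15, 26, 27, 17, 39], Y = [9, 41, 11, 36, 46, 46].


Mean X = 26.0000, Mean Y = 31.5000
SD X = 8.246211, SD Y = 15.585784
Cov = -29.500000
r = -29.500000/(8.246211*15.585784) = -0.2295

r = -0.2295


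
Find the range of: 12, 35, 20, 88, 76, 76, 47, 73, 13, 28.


Max = 88, Min = 12
Range = 88 - 12 = 76

Range = 76


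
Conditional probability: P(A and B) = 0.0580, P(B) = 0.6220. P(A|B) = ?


P(A|B) = 0.0580/0.6220 = 0.0932

P(A|B) = 0.0932


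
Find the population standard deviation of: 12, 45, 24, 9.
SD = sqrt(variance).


Mean = 22.5000
Variance = 200.2500
SD = sqrt(200.2500) = 14.1510

SD = 14.1510


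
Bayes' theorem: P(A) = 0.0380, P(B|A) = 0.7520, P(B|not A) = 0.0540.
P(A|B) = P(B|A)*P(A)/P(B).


P(B) = P(B|A)*P(A) + P(B|A')*P(A')
= 0.7520*0.0380 + 0.0540*0.9620
= 0.028576 + 0.051948 = 0.080524
P(A|B) = 0.028576/0.080524 = 0.3549

P(A|B) = 0.3549


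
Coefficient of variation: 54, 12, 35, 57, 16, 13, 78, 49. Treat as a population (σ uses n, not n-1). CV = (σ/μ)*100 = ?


Mean = 39.2500
SD = 22.6922
CV = (22.6922/39.2500)*100 = 57.8146%

CV = 57.8146%


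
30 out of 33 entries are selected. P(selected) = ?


P = 30/33 = 0.9091

P = 0.9091


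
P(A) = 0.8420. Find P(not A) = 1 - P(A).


P(not A) = 1 - 0.8420 = 0.1580

P(not A) = 0.1580


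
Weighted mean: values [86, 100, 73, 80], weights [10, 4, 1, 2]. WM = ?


Numerator = 86*10 + 100*4 + 73*1 + 80*2 = 1493
Denominator = 10 + 4 + 1 + 2 = 17
WM = 1493/17 = 87.8235

WM = 87.8235


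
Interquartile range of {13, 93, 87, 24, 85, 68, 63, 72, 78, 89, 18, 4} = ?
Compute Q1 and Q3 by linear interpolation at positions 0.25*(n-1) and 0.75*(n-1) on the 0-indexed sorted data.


Sorted: 4, 13, 18, 24, 63, 68, 72, 78, 85, 87, 89, 93
Q1 (25th %ile) = 22.5000
Q3 (75th %ile) = 85.5000
IQR = 85.5000 - 22.5000 = 63.0000

IQR = 63.0000


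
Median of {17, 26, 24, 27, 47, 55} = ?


Sorted: 17, 24, 26, 27, 47, 55
n = 6 (even)
Middle values: 26 and 27
Median = (26+27)/2 = 26.5000

Median = 26.5000


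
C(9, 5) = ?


C(9,5) = 9!/(5! × 4!)
= 362880/(120 × 24)
= 126

C(9,5) = 126


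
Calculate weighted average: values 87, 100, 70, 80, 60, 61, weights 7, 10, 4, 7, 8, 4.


Numerator = 87*7 + 100*10 + 70*4 + 80*7 + 60*8 + 61*4 = 3173
Denominator = 7 + 10 + 4 + 7 + 8 + 4 = 40
WM = 3173/40 = 79.3250

WM = 79.3250


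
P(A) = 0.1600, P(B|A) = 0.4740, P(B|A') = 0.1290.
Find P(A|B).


P(B) = P(B|A)*P(A) + P(B|A')*P(A')
= 0.4740*0.1600 + 0.1290*0.8400
= 0.075840 + 0.108360 = 0.184200
P(A|B) = 0.075840/0.184200 = 0.4117

P(A|B) = 0.4117


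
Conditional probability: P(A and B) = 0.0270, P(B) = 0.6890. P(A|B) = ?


P(A|B) = 0.0270/0.6890 = 0.0392

P(A|B) = 0.0392


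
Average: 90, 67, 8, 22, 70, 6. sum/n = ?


Sum = 90 + 67 + 8 + 22 + 70 + 6 = 263
n = 6
Mean = 263/6 = 43.8333

Mean = 43.8333


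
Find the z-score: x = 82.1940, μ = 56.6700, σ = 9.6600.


z = (82.1940 - 56.6700)/9.6600
= 25.5240/9.6600
= 2.6422

z = 2.6422


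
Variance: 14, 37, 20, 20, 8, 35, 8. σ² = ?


Mean = 20.2857
Squared deviations: 39.5102, 279.3673, 0.0816, 0.0816, 150.9388, 216.5102, 150.9388
Sum = 837.4286
Variance = 837.4286/7 = 119.6327

Variance = 119.6327


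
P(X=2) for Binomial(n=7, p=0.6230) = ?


C(7,2) = 21
p^2 = 0.388129
(1-p)^5 = 0.007616
P = 21 * 0.388129 * 0.007616 = 0.0621

P(X=2) = 0.0621


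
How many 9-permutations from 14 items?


P(14,9) = 14!/5!
= 87178291200/120
= 726485760

P(14,9) = 726485760


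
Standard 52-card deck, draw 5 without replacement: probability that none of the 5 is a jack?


P(no jacks) = (48/52) × (47/51) × (46/50) × (45/49) × (44/48)
= 0.6588

P = 0.6588


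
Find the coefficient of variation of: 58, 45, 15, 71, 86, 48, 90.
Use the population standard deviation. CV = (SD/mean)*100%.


Mean = 59.0000
SD = 24.1661
CV = (24.1661/59.0000)*100 = 40.9595%

CV = 40.9595%


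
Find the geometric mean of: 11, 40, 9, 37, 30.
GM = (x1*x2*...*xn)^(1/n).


Product = 11 × 40 × 9 × 37 × 30 = 4395600
GM = 4395600^(1/5) = 21.3110

GM = 21.3110


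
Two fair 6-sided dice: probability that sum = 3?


Total outcomes = 6×6 = 36
Favorable (sum = 3): 2
P = 2/36 = 0.0556

P = 0.0556


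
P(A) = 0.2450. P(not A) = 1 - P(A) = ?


P(not A) = 1 - 0.2450 = 0.7550

P(not A) = 0.7550


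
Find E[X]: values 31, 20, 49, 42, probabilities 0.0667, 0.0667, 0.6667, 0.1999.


E[X] = 31*0.0667 + 20*0.0667 + 49*0.6667 + 42*0.1999
= 2.0677 + 1.3340 + 32.6683 + 8.3958
= 44.4658

E[X] = 44.4658


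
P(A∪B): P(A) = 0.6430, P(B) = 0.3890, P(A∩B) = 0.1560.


P(A∪B) = 0.6430 + 0.3890 - 0.1560
= 1.0320 - 0.1560
= 0.8760

P(A∪B) = 0.8760


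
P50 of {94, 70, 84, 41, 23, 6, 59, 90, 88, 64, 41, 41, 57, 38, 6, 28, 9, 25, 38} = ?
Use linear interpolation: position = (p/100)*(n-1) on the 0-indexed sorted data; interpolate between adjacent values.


Sorted: 6, 6, 9, 23, 25, 28, 38, 38, 41, 41, 41, 57, 59, 64, 70, 84, 88, 90, 94
n = 19
Index = 50/100 * 18 = 9.0000
Lower = data[9] = 41, Upper = data[10] = 41
P50 = 41 + 0*(0) = 41.0000

P50 = 41.0000


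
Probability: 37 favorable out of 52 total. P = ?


P = 37/52 = 0.7115

P = 0.7115


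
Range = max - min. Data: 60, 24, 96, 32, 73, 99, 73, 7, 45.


Max = 99, Min = 7
Range = 99 - 7 = 92

Range = 92


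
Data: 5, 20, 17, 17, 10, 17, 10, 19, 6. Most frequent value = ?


Frequencies: 5:1, 6:1, 10:2, 17:3, 19:1, 20:1
Max frequency = 3
Mode = 17

Mode = 17


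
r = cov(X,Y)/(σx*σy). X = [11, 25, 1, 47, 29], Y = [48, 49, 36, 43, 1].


Mean X = 22.6000, Mean Y = 35.4000
SD X = 15.768323, SD Y = 17.805617
Cov = -32.240000
r = -32.240000/(15.768323*17.805617) = -0.1148

r = -0.1148


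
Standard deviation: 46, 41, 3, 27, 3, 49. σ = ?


Mean = 28.1667
Variance = 364.1389
SD = sqrt(364.1389) = 19.0824

SD = 19.0824


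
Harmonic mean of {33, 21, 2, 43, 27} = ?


Sum of reciprocals = 1/33 + 1/21 + 1/2 + 1/43 + 1/27 = 0.638215
HM = 5/0.638215 = 7.8344

HM = 7.8344


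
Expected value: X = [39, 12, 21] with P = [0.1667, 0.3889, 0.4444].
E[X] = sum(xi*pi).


E[X] = 39*0.1667 + 12*0.3889 + 21*0.4444
= 6.5013 + 4.6668 + 9.3324
= 20.5005

E[X] = 20.5005


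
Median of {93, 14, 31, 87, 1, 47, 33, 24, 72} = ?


Sorted: 1, 14, 24, 31, 33, 47, 72, 87, 93
n = 9 (odd)
Middle value = 33

Median = 33


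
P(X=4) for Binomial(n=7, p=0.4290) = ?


C(7,4) = 35
p^4 = 0.033871
(1-p)^3 = 0.186169
P = 35 * 0.033871 * 0.186169 = 0.2207

P(X=4) = 0.2207


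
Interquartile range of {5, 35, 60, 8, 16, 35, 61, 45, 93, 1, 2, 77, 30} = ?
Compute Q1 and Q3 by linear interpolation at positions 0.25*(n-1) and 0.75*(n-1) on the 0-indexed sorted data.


Sorted: 1, 2, 5, 8, 16, 30, 35, 35, 45, 60, 61, 77, 93
Q1 (25th %ile) = 8.0000
Q3 (75th %ile) = 60.0000
IQR = 60.0000 - 8.0000 = 52.0000

IQR = 52.0000


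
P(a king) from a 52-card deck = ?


4 kings in 52 cards
P = 4/52 = 0.0769

P = 0.0769


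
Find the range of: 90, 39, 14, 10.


Max = 90, Min = 10
Range = 90 - 10 = 80

Range = 80


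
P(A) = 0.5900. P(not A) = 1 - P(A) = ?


P(not A) = 1 - 0.5900 = 0.4100

P(not A) = 0.4100


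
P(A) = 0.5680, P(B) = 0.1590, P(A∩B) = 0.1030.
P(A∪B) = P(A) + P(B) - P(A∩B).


P(A∪B) = 0.5680 + 0.1590 - 0.1030
= 0.7270 - 0.1030
= 0.6240

P(A∪B) = 0.6240


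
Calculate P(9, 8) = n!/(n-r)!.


P(9,8) = 9!/1!
= 362880/1
= 362880

P(9,8) = 362880


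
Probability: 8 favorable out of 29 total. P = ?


P = 8/29 = 0.2759

P = 0.2759


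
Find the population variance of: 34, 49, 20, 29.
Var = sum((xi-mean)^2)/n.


Mean = 33.0000
Squared deviations: 1.0000, 256.0000, 169.0000, 16.0000
Sum = 442.0000
Variance = 442.0000/4 = 110.5000

Variance = 110.5000


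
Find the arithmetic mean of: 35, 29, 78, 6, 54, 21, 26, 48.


Sum = 35 + 29 + 78 + 6 + 54 + 21 + 26 + 48 = 297
n = 8
Mean = 297/8 = 37.1250

Mean = 37.1250


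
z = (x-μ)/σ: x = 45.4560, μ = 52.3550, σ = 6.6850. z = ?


z = (45.4560 - 52.3550)/6.6850
= -6.8990/6.6850
= -1.0320

z = -1.0320


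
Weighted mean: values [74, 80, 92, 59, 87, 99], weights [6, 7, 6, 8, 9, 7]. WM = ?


Numerator = 74*6 + 80*7 + 92*6 + 59*8 + 87*9 + 99*7 = 3504
Denominator = 6 + 7 + 6 + 8 + 9 + 7 = 43
WM = 3504/43 = 81.4884

WM = 81.4884


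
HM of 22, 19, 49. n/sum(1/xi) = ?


Sum of reciprocals = 1/22 + 1/19 + 1/49 = 0.118494
HM = 3/0.118494 = 25.3177

HM = 25.3177


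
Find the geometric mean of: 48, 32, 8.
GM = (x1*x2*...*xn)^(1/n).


Product = 48 × 32 × 8 = 12288
GM = 12288^(1/3) = 23.0760

GM = 23.0760


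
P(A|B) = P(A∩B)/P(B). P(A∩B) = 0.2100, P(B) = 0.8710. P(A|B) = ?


P(A|B) = 0.2100/0.8710 = 0.2411

P(A|B) = 0.2411


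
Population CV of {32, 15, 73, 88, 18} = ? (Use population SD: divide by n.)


Mean = 45.2000
SD = 29.7684
CV = (29.7684/45.2000)*100 = 65.8594%

CV = 65.8594%


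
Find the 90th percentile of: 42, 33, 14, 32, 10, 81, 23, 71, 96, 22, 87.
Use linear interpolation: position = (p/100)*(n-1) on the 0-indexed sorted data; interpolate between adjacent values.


Sorted: 10, 14, 22, 23, 32, 33, 42, 71, 81, 87, 96
n = 11
Index = 90/100 * 10 = 9.0000
Lower = data[9] = 87, Upper = data[10] = 96
P90 = 87 + 0*(9) = 87.0000

P90 = 87.0000


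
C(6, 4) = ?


C(6,4) = 6!/(4! × 2!)
= 720/(24 × 2)
= 15

C(6,4) = 15


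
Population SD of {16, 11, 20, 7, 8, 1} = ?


Mean = 10.5000
Variance = 38.2500
SD = sqrt(38.2500) = 6.1847

SD = 6.1847


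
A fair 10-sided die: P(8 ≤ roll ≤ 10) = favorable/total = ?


Favorable outcomes (8 ≤ roll ≤ 10): 3
Total outcomes = 10
P = 3/10 = 0.3000

P = 0.3000


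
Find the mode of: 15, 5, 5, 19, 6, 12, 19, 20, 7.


Frequencies: 5:2, 6:1, 7:1, 12:1, 15:1, 19:2, 20:1
Max frequency = 2
Mode = 5, 19

Mode = 5, 19


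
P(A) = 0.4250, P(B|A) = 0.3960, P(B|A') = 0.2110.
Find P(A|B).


P(B) = P(B|A)*P(A) + P(B|A')*P(A')
= 0.3960*0.4250 + 0.2110*0.5750
= 0.168300 + 0.121325 = 0.289625
P(A|B) = 0.168300/0.289625 = 0.5811

P(A|B) = 0.5811


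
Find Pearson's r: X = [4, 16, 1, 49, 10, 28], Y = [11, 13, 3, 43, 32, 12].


Mean X = 18.0000, Mean Y = 19.0000
SD X = 16.401219, SD Y = 13.844373
Cov = 161.000000
r = 161.000000/(16.401219*13.844373) = 0.7090

r = 0.7090


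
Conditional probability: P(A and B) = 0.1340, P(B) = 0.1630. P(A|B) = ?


P(A|B) = 0.1340/0.1630 = 0.8221

P(A|B) = 0.8221


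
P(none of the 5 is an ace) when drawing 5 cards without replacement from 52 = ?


P(no aces) = (48/52) × (47/51) × (46/50) × (45/49) × (44/48)
= 0.6588

P = 0.6588


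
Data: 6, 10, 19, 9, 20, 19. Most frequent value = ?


Frequencies: 6:1, 9:1, 10:1, 19:2, 20:1
Max frequency = 2
Mode = 19

Mode = 19


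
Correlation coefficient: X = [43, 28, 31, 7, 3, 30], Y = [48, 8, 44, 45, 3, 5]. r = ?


Mean X = 23.6667, Mean Y = 25.5000
SD X = 14.090974, SD Y = 20.254629
Cov = 84.166667
r = 84.166667/(14.090974*20.254629) = 0.2949

r = 0.2949


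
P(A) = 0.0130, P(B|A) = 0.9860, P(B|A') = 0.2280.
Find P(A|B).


P(B) = P(B|A)*P(A) + P(B|A')*P(A')
= 0.9860*0.0130 + 0.2280*0.9870
= 0.012818 + 0.225036 = 0.237854
P(A|B) = 0.012818/0.237854 = 0.0539

P(A|B) = 0.0539


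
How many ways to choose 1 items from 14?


C(14,1) = 14!/(1! × 13!)
= 87178291200/(1 × 6227020800)
= 14

C(14,1) = 14


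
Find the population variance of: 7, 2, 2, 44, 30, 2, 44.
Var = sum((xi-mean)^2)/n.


Mean = 18.7143
Squared deviations: 137.2245, 279.3673, 279.3673, 639.3673, 127.3673, 279.3673, 639.3673
Sum = 2381.4286
Variance = 2381.4286/7 = 340.2041

Variance = 340.2041


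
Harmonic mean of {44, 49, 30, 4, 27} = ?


Sum of reciprocals = 1/44 + 1/49 + 1/30 + 1/4 + 1/27 = 0.363506
HM = 5/0.363506 = 13.7549

HM = 13.7549


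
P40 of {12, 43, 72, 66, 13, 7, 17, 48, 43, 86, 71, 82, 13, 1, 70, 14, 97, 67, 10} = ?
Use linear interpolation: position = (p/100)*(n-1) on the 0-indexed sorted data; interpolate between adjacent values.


Sorted: 1, 7, 10, 12, 13, 13, 14, 17, 43, 43, 48, 66, 67, 70, 71, 72, 82, 86, 97
n = 19
Index = 40/100 * 18 = 7.2000
Lower = data[7] = 17, Upper = data[8] = 43
P40 = 17 + 0.2000*(26) = 22.2000

P40 = 22.2000


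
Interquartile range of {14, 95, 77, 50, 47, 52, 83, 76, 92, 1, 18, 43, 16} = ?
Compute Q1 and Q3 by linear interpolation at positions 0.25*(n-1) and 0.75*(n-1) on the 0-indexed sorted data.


Sorted: 1, 14, 16, 18, 43, 47, 50, 52, 76, 77, 83, 92, 95
Q1 (25th %ile) = 18.0000
Q3 (75th %ile) = 77.0000
IQR = 77.0000 - 18.0000 = 59.0000

IQR = 59.0000


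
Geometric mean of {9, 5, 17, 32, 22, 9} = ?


Product = 9 × 5 × 17 × 32 × 22 × 9 = 4847040
GM = 4847040^(1/6) = 13.0091

GM = 13.0091


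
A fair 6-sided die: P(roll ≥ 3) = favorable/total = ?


Favorable outcomes (roll ≥ 3): 4
Total outcomes = 6
P = 4/6 = 0.6667

P = 0.6667


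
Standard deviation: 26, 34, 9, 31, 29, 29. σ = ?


Mean = 26.3333
Variance = 65.8889
SD = sqrt(65.8889) = 8.1172

SD = 8.1172


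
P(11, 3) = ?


P(11,3) = 11!/8!
= 39916800/40320
= 990

P(11,3) = 990


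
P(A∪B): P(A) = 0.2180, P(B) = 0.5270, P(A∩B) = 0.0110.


P(A∪B) = 0.2180 + 0.5270 - 0.0110
= 0.7450 - 0.0110
= 0.7340

P(A∪B) = 0.7340


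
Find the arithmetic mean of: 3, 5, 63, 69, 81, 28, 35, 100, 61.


Sum = 3 + 5 + 63 + 69 + 81 + 28 + 35 + 100 + 61 = 445
n = 9
Mean = 445/9 = 49.4444

Mean = 49.4444


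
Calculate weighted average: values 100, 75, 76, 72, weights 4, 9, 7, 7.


Numerator = 100*4 + 75*9 + 76*7 + 72*7 = 2111
Denominator = 4 + 9 + 7 + 7 = 27
WM = 2111/27 = 78.1852

WM = 78.1852


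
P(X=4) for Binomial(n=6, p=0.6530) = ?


C(6,4) = 15
p^4 = 0.181825
(1-p)^2 = 0.120409
P = 15 * 0.181825 * 0.120409 = 0.3284

P(X=4) = 0.3284


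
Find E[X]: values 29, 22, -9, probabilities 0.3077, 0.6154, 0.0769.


E[X] = 29*0.3077 + 22*0.6154 - 9*0.0769
= 8.9233 + 13.5388 - 0.6921
= 21.7700

E[X] = 21.7700
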